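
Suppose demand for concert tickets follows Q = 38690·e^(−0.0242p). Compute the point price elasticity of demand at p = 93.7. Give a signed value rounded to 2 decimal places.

-2.27

dQ/dp = −0.0242·Q = -96.9692. At p = 93.7, Q = 4006.99.
Ed = (dQ/dp)·(p/Q) = (-96.9692) × (93.7/4006.99) = -2.2675…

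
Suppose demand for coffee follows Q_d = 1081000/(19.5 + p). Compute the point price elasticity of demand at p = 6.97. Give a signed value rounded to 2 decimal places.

dQ_d/dp = −1081000/(19.5 + p)² = -1542.83. At p = 6.97, Q_d = 40838.7.
Ed = (dQ_d/dp)·(p/Q_d) = (-1542.83) × (6.97/40838.7) = -0.2633…

-0.26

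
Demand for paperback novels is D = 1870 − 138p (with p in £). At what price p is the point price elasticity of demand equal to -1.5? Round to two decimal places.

Ed = −138p/(1870 − 138p). Set this equal to -1.5:
138p = 1.5·(1870 − 138p) ⇒ 138p(1 + 1.5) = 1.5·1870
p = 1.5·1870 / (138·2.5) = 8.1304…

8.13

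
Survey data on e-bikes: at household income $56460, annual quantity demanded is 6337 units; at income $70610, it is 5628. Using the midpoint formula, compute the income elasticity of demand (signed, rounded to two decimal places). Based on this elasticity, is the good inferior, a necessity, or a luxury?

-0.53; inferior

%ΔQ = (5628 − 6337)/[( 6337 + 5628)/2] = -709/5982.5 = -0.118512…
%ΔIncome = (70610 − 56460)/[( 56460 + 70610)/2] = 14150/63535 = 0.222711…
E_income = (-709/5982.5) / (14150/63535) = -0.5321…
E_income < 0 ⇒ inferior good.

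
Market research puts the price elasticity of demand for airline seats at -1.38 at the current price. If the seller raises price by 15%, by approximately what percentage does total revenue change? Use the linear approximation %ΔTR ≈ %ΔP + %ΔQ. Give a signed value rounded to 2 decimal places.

-5.70%

%ΔQ ≈ Ed × %ΔP = (-1.38) × (+15%) = -20.7000%
%ΔTR ≈ %ΔP + %ΔQ = (+15%) + (-20.7000%) = -5.7000%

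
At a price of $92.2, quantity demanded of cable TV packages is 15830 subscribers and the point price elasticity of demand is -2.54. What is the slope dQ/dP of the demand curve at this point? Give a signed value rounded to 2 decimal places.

Ed = (dQ/dP)·(P/Q) ⇒ dQ/dP = Ed·Q/P = (-2.54)·15830/92.2 = -436.0976…

-436.10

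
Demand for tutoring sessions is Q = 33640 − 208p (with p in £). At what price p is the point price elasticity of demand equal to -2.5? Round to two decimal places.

115.52

Ed = −208p/(33640 − 208p). Set this equal to -2.5:
208p = 2.5·(33640 − 208p) ⇒ 208p(1 + 2.5) = 2.5·33640
p = 2.5·33640 / (208·3.5) = 115.5219…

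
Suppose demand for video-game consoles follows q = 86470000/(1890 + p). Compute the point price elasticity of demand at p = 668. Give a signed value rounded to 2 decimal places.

-0.26

dq/dp = −86470000/(1890 + p)² = -13.2149. At p = 668, q = 33803.8.
Ed = (dq/dp)·(p/q) = (-13.2149) × (668/33803.8) = -0.2611…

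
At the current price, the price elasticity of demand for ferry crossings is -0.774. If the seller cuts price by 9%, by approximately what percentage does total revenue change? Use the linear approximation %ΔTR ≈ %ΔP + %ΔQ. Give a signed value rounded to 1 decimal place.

-2.0%

%ΔQ ≈ Ed × %ΔP = (-0.774) × (-9%) = +6.9660%
%ΔTR ≈ %ΔP + %ΔQ = (-9%) + (+6.9660%) = -2.0340%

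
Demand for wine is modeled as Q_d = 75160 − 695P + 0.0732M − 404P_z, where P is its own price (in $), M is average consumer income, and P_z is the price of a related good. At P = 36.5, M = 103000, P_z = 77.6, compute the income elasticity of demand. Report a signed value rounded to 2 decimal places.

0.29

At the given values, Q_d = 75160 − 695(36.5) + 0.0732(103000) − 404(77.6) = 25981.7.
∂Q_d/∂M = 0.0732.
E = (0.0732) × (103000/25981.7) = 0.2901…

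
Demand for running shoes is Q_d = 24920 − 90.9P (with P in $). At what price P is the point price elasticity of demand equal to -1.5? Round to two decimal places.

Ed = −90.9P/(24920 − 90.9P). Set this equal to -1.5:
90.9P = 1.5·(24920 − 90.9P) ⇒ 90.9P(1 + 1.5) = 1.5·24920
P = 1.5·24920 / (90.9·2.5) = 164.4884…

164.49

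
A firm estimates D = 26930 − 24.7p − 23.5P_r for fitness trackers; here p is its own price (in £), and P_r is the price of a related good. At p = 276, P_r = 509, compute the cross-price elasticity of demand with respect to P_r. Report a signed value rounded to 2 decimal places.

-1.47

At the given values, D = 26930 − 24.7(276) − 23.5(509) = 8151.3.
∂D/∂P_r = -23.5.
E = (-23.5) × (509/8151.3) = -1.4674…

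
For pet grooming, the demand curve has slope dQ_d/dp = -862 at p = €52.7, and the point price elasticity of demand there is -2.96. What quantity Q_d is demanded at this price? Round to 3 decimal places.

Ed = (dQ_d/dp)·(p/Q_d) ⇒ Q_d = (dQ_d/dp)·p/Ed = (-862)·52.7/(-2.96) = 15347.09459…

15347.095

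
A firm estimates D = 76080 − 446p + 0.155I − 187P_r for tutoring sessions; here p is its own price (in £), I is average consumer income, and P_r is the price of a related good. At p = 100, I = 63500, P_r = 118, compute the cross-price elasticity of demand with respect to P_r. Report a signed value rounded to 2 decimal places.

At the given values, D = 76080 − 446(100) + 0.155(63500) − 187(118) = 19256.5.
∂D/∂P_r = -187.
E = (-187) × (118/19256.5) = -1.1458…

-1.15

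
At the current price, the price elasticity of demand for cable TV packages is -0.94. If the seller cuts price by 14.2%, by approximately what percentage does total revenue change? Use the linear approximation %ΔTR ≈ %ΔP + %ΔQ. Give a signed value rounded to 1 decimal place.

%ΔQ ≈ Ed × %ΔP = (-0.94) × (-14.2%) = +13.3480%
%ΔTR ≈ %ΔP + %ΔQ = (-14.2%) + (+13.3480%) = -0.8520%

-0.9%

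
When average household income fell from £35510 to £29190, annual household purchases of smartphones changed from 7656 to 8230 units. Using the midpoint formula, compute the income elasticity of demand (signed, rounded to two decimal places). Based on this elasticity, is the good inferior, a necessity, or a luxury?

-0.37; inferior

%ΔQ = (8230 − 7656)/[( 7656 + 8230)/2] = 574/7943 = 0.072264…
%ΔIncome = (29190 − 35510)/[( 35510 + 29190)/2] = -6320/32350 = -0.195363…
E_income = (574/7943) / (-6320/32350) = -0.3699…
E_income < 0 ⇒ inferior good.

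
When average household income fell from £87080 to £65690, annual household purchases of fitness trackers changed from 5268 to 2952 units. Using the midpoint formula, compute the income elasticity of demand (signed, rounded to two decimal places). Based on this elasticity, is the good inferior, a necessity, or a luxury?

%ΔQ = (2952 − 5268)/[( 5268 + 2952)/2] = -2316/4110 = -0.563503…
%ΔIncome = (65690 − 87080)/[( 87080 + 65690)/2] = -21390/76385 = -0.280028…
E_income = (-2316/4110) / (-21390/76385) = 2.0123…
E_income > 1 ⇒ normal good, luxury.

2.01; luxury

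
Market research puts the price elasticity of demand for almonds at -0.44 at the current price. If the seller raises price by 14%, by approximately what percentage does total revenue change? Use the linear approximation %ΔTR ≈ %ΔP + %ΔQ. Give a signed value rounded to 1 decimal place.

+7.8%

%ΔQ ≈ Ed × %ΔP = (-0.44) × (+14%) = -6.1600%
%ΔTR ≈ %ΔP + %ΔQ = (+14%) + (-6.1600%) = +7.8400%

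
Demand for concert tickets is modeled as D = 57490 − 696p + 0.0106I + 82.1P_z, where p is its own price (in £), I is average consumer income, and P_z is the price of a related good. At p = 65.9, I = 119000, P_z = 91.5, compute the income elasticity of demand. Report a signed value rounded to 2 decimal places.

At the given values, D = 57490 − 696(65.9) + 0.0106(119000) + 82.1(91.5) = 20397.15.
∂D/∂I = 0.0106.
E = (0.0106) × (119000/20397.15) = 0.0618…

0.06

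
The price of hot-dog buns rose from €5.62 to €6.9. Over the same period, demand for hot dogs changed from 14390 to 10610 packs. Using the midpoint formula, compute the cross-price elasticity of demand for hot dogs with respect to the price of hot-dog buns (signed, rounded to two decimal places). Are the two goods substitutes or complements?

%ΔQ_{hot dogs} = (10610 − 14390)/avg = -3780/12500 = -0.3024
%ΔP_{hot-dog buns} = (6.9 − 5.62)/avg = 1.28/6.26 = 0.204472…
E_cross = (-3780/12500) / (1.28/6.26) = -1.4789…
E_cross < 0 ⇒ the goods are complements.

-1.48; complements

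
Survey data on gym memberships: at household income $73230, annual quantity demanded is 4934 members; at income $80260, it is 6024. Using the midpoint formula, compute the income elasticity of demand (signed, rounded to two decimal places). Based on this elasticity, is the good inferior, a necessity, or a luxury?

2.17; luxury

%ΔQ = (6024 − 4934)/[( 4934 + 6024)/2] = 1090/5479 = 0.198941…
%ΔIncome = (80260 − 73230)/[( 73230 + 80260)/2] = 7030/76745 = 0.091602…
E_income = (1090/5479) / (7030/76745) = 2.1718…
E_income > 1 ⇒ normal good, luxury.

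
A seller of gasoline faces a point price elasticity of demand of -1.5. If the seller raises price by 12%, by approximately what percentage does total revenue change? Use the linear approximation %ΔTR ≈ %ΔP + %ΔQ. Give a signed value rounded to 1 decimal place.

%ΔQ ≈ Ed × %ΔP = (-1.5) × (+12%) = -18.0000%
%ΔTR ≈ %ΔP + %ΔQ = (+12%) + (-18.0000%) = -6.0000%

-6.0%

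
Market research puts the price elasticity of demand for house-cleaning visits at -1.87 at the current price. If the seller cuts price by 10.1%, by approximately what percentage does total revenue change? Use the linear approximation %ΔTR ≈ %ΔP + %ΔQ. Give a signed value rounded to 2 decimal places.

%ΔQ ≈ Ed × %ΔP = (-1.87) × (-10.1%) = +18.8870%
%ΔTR ≈ %ΔP + %ΔQ = (-10.1%) + (+18.8870%) = +8.7870%

+8.79%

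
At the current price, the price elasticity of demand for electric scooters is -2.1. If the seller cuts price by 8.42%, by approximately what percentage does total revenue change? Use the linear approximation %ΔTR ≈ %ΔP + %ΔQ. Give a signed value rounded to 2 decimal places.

+9.26%

%ΔQ ≈ Ed × %ΔP = (-2.1) × (-8.42%) = +17.6820%
%ΔTR ≈ %ΔP + %ΔQ = (-8.42%) + (+17.6820%) = +9.2620%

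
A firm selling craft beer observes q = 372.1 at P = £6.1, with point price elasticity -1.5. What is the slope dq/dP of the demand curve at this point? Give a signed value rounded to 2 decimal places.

Ed = (dq/dP)·(P/q) ⇒ dq/dP = Ed·q/P = (-1.5)·372.1/6.1 = -91.5

-91.50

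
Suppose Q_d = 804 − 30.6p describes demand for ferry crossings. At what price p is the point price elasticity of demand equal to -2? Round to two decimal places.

17.52

Ed = −30.6p/(804 − 30.6p). Set this equal to -2:
30.6p = 2·(804 − 30.6p) ⇒ 30.6p(1 + 2) = 2·804
p = 2·804 / (30.6·3) = 17.5163…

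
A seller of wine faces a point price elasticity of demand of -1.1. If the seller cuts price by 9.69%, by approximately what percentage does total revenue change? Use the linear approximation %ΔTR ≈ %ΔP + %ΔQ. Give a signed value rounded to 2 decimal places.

+0.97%

%ΔQ ≈ Ed × %ΔP = (-1.1) × (-9.69%) = +10.6590%
%ΔTR ≈ %ΔP + %ΔQ = (-9.69%) + (+10.6590%) = +0.9690%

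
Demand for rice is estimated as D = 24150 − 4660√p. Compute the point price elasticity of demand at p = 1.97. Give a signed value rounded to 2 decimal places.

-0.19

dD/dp = −4660/(2√p) = -1660.06. At p = 1.97, D = 17609.4.
Ed = (dD/dp)·(p/D) = (-1660.06) × (1.97/17609.4) = -0.1857…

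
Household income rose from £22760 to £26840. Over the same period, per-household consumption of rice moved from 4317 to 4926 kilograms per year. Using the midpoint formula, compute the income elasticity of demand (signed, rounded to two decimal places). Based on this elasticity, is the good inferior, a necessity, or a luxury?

%ΔQ = (4926 − 4317)/[( 4317 + 4926)/2] = 609/4621.5 = 0.131775…
%ΔIncome = (26840 − 22760)/[( 22760 + 26840)/2] = 4080/24800 = 0.164516…
E_income = (609/4621.5) / (4080/24800) = 0.8009…
0 < E_income < 1 ⇒ normal good, necessity.

0.80; necessity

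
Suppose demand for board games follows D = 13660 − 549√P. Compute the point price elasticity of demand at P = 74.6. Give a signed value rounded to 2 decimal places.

dD/dP = −549/(2√P) = -31.7814. At P = 74.6, D = 8918.22.
Ed = (dD/dP)·(P/D) = (-31.7814) × (74.6/8918.22) = -0.2658…

-0.27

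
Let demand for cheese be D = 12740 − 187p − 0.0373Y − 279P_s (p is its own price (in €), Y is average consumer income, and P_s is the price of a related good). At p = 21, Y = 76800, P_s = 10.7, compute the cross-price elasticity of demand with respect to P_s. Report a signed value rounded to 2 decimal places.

-1.01

At the given values, D = 12740 − 187(21) − 0.0373(76800) − 279(10.7) = 2963.06.
∂D/∂P_s = -279.
E = (-279) × (10.7/2963.06) = -1.0075…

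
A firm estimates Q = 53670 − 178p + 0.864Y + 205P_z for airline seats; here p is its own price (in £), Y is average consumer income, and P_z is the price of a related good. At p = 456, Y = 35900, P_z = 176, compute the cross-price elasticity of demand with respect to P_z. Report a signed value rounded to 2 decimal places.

At the given values, Q = 53670 − 178(456) + 0.864(35900) + 205(176) = 39599.6.
∂Q/∂P_z = 205.
E = (205) × (176/39599.6) = 0.9111…

0.91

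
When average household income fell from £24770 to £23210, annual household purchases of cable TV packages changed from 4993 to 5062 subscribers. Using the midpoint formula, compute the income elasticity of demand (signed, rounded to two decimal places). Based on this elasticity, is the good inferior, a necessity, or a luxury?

-0.21; inferior

%ΔQ = (5062 − 4993)/[( 4993 + 5062)/2] = 69/5027.5 = 0.013724…
%ΔIncome = (23210 − 24770)/[( 24770 + 23210)/2] = -1560/23990 = -0.065027…
E_income = (69/5027.5) / (-1560/23990) = -0.2110…
E_income < 0 ⇒ inferior good.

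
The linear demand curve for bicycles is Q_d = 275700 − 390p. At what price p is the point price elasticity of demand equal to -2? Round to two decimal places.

471.28

Ed = −390p/(275700 − 390p). Set this equal to -2:
390p = 2·(275700 − 390p) ⇒ 390p(1 + 2) = 2·275700
p = 2·275700 / (390·3) = 471.2820…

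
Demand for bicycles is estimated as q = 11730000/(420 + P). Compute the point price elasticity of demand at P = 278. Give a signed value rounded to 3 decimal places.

dq/dP = −11730000/(420 + P)² = -24.0762. At P = 278, q = 16805.2.
Ed = (dq/dP)·(P/q) = (-24.0762) × (278/16805.2) = -0.39828…

-0.398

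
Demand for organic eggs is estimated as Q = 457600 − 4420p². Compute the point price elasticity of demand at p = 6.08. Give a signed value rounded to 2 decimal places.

-1.11

dQ/dp = −2·4420·p = -53747.2. At p = 6.08, Q = 294208.512.
Ed = (dQ/dp)·(p/Q) = (-53747.2) × (6.08/294208.512) = -1.1107…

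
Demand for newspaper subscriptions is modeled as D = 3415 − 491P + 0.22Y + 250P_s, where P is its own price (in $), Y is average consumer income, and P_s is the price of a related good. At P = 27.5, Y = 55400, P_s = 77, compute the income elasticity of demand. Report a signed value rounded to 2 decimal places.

0.57

At the given values, D = 3415 − 491(27.5) + 0.22(55400) + 250(77) = 21350.5.
∂D/∂Y = 0.22.
E = (0.22) × (55400/21350.5) = 0.5708…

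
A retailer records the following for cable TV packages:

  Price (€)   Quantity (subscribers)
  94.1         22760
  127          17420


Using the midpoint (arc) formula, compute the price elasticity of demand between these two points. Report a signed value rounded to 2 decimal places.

-0.89

%ΔQ = (17420 − 22760) / [(22760 + 17420)/2] = -5340/20090 = -0.265803…
%ΔP = (127 − 94.1) / [(94.1 + 127)/2] = 32.9/110.55 = 0.297602…
Arc Ed = %ΔQ / %ΔP = (-5340/20090) / (32.9/110.55) = -0.8931…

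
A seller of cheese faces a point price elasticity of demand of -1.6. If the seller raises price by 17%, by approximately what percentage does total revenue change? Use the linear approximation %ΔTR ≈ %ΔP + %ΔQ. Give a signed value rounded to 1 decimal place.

-10.2%

%ΔQ ≈ Ed × %ΔP = (-1.6) × (+17%) = -27.2000%
%ΔTR ≈ %ΔP + %ΔQ = (+17%) + (-27.2000%) = -10.2000%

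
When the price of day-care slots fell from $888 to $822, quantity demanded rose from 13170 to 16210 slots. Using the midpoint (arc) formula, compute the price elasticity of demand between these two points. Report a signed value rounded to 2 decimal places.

-2.68

%ΔQ = (16210 − 13170) / [(13170 + 16210)/2] = 3040/14690 = 0.206943…
%ΔP = (822 − 888) / [(888 + 822)/2] = -66/855 = -0.077192…
Arc Ed = %ΔQ / %ΔP = (3040/14690) / (-66/855) = -2.6808…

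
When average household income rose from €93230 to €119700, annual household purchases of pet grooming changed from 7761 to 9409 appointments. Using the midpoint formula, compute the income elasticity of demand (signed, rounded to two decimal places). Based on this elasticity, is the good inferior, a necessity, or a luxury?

0.77; necessity

%ΔQ = (9409 − 7761)/[( 7761 + 9409)/2] = 1648/8585 = 0.191962…
%ΔIncome = (119700 − 93230)/[( 93230 + 119700)/2] = 26470/106465 = 0.248626…
E_income = (1648/8585) / (26470/106465) = 0.7720…
0 < E_income < 1 ⇒ normal good, necessity.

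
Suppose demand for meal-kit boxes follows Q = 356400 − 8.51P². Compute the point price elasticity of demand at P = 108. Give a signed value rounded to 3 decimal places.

dQ/dP = −2·8.51·P = -1838.16. At P = 108, Q = 257139.36.
Ed = (dQ/dP)·(P/Q) = (-1838.16) × (108/257139.36) = -0.77203…

-0.772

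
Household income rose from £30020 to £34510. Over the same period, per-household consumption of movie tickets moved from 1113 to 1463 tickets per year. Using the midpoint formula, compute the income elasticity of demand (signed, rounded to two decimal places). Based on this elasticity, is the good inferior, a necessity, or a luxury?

%ΔQ = (1463 − 1113)/[( 1113 + 1463)/2] = 350/1288 = 0.271739…
%ΔIncome = (34510 − 30020)/[( 30020 + 34510)/2] = 4490/32265 = 0.139160…
E_income = (350/1288) / (4490/32265) = 1.9527…
E_income > 1 ⇒ normal good, luxury.

1.95; luxury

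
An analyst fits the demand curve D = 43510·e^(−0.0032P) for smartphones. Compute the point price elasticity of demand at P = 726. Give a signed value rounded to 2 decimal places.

-2.32

dD/dP = −0.0032·D = -13.6391. At P = 726, D = 4262.22.
Ed = (dD/dP)·(P/D) = (-13.6391) × (726/4262.22) = -2.3232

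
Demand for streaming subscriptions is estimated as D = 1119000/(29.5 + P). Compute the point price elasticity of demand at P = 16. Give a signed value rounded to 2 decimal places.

-0.35

dD/dP = −1119000/(29.5 + P)² = -540.514. At P = 16, D = 24593.4.
Ed = (dD/dP)·(P/D) = (-540.514) × (16/24593.4) = -0.3516…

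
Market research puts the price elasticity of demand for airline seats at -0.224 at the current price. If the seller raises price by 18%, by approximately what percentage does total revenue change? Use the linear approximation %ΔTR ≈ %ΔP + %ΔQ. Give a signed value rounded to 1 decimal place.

+14.0%

%ΔQ ≈ Ed × %ΔP = (-0.224) × (+18%) = -4.0320%
%ΔTR ≈ %ΔP + %ΔQ = (+18%) + (-4.0320%) = +13.9680%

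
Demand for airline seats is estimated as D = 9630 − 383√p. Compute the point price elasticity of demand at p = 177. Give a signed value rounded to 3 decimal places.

-0.562

dD/dp = −383/(2√p) = -14.394. At p = 177, D = 4534.52.
Ed = (dD/dp)·(p/D) = (-14.394) × (177/4534.52) = -0.56185…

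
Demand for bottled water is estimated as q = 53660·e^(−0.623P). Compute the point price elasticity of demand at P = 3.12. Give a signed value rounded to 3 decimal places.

dq/dP = −0.623·q = -4786.02. At P = 3.12, q = 7682.21.
Ed = (dq/dP)·(P/q) = (-4786.02) × (3.12/7682.21) = -1.94376

-1.944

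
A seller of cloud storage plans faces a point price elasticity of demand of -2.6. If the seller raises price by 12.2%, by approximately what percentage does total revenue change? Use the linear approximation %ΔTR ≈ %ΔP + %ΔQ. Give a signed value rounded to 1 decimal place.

-19.5%

%ΔQ ≈ Ed × %ΔP = (-2.6) × (+12.2%) = -31.7200%
%ΔTR ≈ %ΔP + %ΔQ = (+12.2%) + (-31.7200%) = -19.5200%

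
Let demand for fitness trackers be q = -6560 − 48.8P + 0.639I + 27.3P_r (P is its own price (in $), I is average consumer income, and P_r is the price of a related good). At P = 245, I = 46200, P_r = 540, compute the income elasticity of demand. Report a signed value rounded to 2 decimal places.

At the given values, q = -6560 − 48.8(245) + 0.639(46200) + 27.3(540) = 25747.8.
∂q/∂I = 0.639.
E = (0.639) × (46200/25747.8) = 1.1465…

1.15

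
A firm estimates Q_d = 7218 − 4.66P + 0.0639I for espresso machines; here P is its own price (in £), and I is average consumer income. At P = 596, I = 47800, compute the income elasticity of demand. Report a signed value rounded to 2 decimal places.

At the given values, Q_d = 7218 − 4.66(596) + 0.0639(47800) = 7495.06.
∂Q_d/∂I = 0.0639.
E = (0.0639) × (47800/7495.06) = 0.4075…

0.41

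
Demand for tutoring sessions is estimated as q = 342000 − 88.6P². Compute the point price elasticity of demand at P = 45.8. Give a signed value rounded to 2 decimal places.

dq/dP = −2·88.6·P = -8115.76. At P = 45.8, q = 156149.096.
Ed = (dq/dP)·(P/q) = (-8115.76) × (45.8/156149.096) = -2.3804…

-2.38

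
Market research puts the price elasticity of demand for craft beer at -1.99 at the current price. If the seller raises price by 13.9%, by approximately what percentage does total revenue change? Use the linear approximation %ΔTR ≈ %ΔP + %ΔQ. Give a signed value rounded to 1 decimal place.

-13.8%

%ΔQ ≈ Ed × %ΔP = (-1.99) × (+13.9%) = -27.6610%
%ΔTR ≈ %ΔP + %ΔQ = (+13.9%) + (-27.6610%) = -13.7610%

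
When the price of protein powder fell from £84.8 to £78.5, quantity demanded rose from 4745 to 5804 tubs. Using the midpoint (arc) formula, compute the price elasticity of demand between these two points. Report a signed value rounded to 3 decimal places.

%ΔQ = (5804 − 4745) / [(4745 + 5804)/2] = 1059/5274.5 = 0.200777…
%ΔP = (78.5 − 84.8) / [(84.8 + 78.5)/2] = -6.3/81.65 = -0.077158…
Arc Ed = %ΔQ / %ΔP = (1059/5274.5) / (-6.3/81.65) = -2.60213…

-2.602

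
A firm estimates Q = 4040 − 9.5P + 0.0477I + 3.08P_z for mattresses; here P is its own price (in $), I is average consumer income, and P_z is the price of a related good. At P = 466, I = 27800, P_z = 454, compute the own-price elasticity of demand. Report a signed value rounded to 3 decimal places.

-1.894

At the given values, Q = 4040 − 9.5(466) + 0.0477(27800) + 3.08(454) = 2337.38.
∂Q/∂P = −9.5.
E = (-9.5) × (466/2337.38) = -1.89400…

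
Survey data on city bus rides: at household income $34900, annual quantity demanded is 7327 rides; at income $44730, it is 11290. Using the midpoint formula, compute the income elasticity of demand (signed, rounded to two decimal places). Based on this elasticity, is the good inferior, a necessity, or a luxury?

1.72; luxury

%ΔQ = (11290 − 7327)/[( 7327 + 11290)/2] = 3963/9308.5 = 0.425739…
%ΔIncome = (44730 − 34900)/[( 34900 + 44730)/2] = 9830/39815 = 0.246891…
E_income = (3963/9308.5) / (9830/39815) = 1.7243…
E_income > 1 ⇒ normal good, luxury.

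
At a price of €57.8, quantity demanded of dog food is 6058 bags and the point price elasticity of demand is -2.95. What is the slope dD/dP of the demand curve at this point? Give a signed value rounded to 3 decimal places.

-309.189

Ed = (dD/dP)·(P/D) ⇒ dD/dP = Ed·D/P = (-2.95)·6058/57.8 = -309.18858…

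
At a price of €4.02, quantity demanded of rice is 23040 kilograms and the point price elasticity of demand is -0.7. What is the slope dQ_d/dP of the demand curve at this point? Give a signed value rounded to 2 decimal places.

-4011.94

Ed = (dQ_d/dP)·(P/Q_d) ⇒ dQ_d/dP = Ed·Q_d/P = (-0.7)·23040/4.02 = -4011.9402…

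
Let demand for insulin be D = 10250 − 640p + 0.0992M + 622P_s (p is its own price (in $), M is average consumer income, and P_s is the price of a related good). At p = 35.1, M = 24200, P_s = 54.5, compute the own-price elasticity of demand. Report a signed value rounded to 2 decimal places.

At the given values, D = 10250 − 640(35.1) + 0.0992(24200) + 622(54.5) = 24085.64.
∂D/∂p = −640.
E = (-640) × (35.1/24085.64) = -0.9326…

-0.93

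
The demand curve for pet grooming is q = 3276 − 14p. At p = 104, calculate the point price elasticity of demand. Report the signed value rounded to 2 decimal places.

dq/dp = −14. At p = 104, q = 3276 − 14(104) = 1820.
Ed = (dq/dp)·(p/q) = −14 × (104/1820) = -0.8

-0.80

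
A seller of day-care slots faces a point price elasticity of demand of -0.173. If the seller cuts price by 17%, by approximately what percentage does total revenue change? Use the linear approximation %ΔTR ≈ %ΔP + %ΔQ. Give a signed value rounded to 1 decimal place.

%ΔQ ≈ Ed × %ΔP = (-0.173) × (-17%) = +2.9410%
%ΔTR ≈ %ΔP + %ΔQ = (-17%) + (+2.9410%) = -14.0590%

-14.1%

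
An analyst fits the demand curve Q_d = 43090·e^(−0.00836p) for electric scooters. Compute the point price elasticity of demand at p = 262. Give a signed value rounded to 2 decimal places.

dQ_d/dp = −0.00836·Q_d = -40.3031. At p = 262, Q_d = 4820.95.
Ed = (dQ_d/dp)·(p/Q_d) = (-40.3031) × (262/4820.95) = -2.1903…

-2.19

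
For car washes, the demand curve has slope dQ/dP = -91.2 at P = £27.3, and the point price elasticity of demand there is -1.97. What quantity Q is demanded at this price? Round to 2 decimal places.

1263.84

Ed = (dQ/dP)·(P/Q) ⇒ Q = (dQ/dP)·P/Ed = (-91.2)·27.3/(-1.97) = 1263.8375…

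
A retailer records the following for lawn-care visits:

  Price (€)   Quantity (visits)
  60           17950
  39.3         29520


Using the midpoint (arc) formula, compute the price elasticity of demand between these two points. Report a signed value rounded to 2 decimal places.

%ΔQ = (29520 − 17950) / [(17950 + 29520)/2] = 11570/23735 = 0.487465…
%ΔP = (39.3 − 60) / [(60 + 39.3)/2] = -20.7/49.65 = -0.416918…
Arc Ed = %ΔQ / %ΔP = (11570/23735) / (-20.7/49.65) = -1.1692…

-1.17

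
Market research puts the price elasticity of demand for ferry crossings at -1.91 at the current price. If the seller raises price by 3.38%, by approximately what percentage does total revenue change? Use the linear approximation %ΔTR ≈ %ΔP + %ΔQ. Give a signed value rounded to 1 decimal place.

%ΔQ ≈ Ed × %ΔP = (-1.91) × (+3.38%) = -6.4558%
%ΔTR ≈ %ΔP + %ΔQ = (+3.38%) + (-6.4558%) = -3.0758%

-3.1%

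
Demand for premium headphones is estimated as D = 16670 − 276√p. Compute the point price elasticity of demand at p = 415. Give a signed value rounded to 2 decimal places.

-0.25

dD/dp = −276/(2√p) = -6.77415. At p = 415, D = 11047.5.
Ed = (dD/dp)·(p/D) = (-6.77415) × (415/11047.5) = -0.2544…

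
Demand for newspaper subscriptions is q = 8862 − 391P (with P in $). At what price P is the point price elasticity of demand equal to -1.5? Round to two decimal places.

13.60

Ed = −391P/(8862 − 391P). Set this equal to -1.5:
391P = 1.5·(8862 − 391P) ⇒ 391P(1 + 1.5) = 1.5·8862
P = 1.5·8862 / (391·2.5) = 13.5989…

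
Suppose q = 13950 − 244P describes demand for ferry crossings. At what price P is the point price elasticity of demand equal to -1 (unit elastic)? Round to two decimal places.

28.59

Ed = −244P/(13950 − 244P). Set this equal to -1:
244P = 1·(13950 − 244P) ⇒ 244P(1 + 1) = 1·13950
P = 1·13950 / (244·2) = 28.5860…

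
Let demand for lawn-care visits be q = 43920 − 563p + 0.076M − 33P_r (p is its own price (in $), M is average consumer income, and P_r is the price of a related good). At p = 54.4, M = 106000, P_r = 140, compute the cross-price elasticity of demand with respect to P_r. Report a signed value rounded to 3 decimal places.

At the given values, q = 43920 − 563(54.4) + 0.076(106000) − 33(140) = 16728.8.
∂q/∂P_r = -33.
E = (-33) × (140/16728.8) = -0.27617…

-0.276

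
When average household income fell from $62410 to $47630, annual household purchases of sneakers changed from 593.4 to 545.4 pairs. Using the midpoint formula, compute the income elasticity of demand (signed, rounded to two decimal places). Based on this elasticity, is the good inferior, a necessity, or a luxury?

0.31; necessity

%ΔQ = (545.4 − 593.4)/[( 593.4 + 545.4)/2] = -48/569.4 = -0.084299…
%ΔIncome = (47630 − 62410)/[( 62410 + 47630)/2] = -14780/55020 = -0.268629…
E_income = (-48/569.4) / (-14780/55020) = 0.3138…
0 < E_income < 1 ⇒ normal good, necessity.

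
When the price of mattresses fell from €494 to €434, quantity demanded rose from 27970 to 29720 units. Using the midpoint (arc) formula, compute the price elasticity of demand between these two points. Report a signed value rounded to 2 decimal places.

-0.47

%ΔQ = (29720 − 27970) / [(27970 + 29720)/2] = 1750/28845 = 0.060669…
%ΔP = (434 − 494) / [(494 + 434)/2] = -60/464 = -0.129310…
Arc Ed = %ΔQ / %ΔP = (1750/28845) / (-60/464) = -0.4691…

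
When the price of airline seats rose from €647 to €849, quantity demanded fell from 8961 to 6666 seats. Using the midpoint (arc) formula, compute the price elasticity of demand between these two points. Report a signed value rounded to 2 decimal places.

-1.09

%ΔQ = (6666 − 8961) / [(8961 + 6666)/2] = -2295/7813.5 = -0.293722…
%ΔP = (849 − 647) / [(647 + 849)/2] = 202/748 = 0.270053…
Arc Ed = %ΔQ / %ΔP = (-2295/7813.5) / (202/748) = -1.0876…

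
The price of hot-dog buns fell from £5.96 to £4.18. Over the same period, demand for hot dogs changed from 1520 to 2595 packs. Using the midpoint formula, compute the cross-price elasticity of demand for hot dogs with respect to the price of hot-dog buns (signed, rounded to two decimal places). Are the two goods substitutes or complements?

-1.49; complements

%ΔQ_{hot dogs} = (2595 − 1520)/avg = 1075/2057.5 = 0.522478…
%ΔP_{hot-dog buns} = (4.18 − 5.96)/avg = -1.78/5.07 = -0.351084…
E_cross = (1075/2057.5) / (-1.78/5.07) = -1.4881…
E_cross < 0 ⇒ the goods are complements.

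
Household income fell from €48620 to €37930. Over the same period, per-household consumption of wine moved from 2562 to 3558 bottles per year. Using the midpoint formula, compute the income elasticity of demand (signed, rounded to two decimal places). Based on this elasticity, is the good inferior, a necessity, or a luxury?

-1.32; inferior

%ΔQ = (3558 − 2562)/[( 2562 + 3558)/2] = 996/3060 = 0.325490…
%ΔIncome = (37930 − 48620)/[( 48620 + 37930)/2] = -10690/43275 = -0.247024…
E_income = (996/3060) / (-10690/43275) = -1.3176…
E_income < 0 ⇒ inferior good.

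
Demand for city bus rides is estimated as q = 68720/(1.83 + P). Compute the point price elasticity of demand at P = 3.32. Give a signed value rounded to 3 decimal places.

dq/dP = −68720/(1.83 + P)² = -2591.01. At P = 3.32, q = 13343.7.
Ed = (dq/dP)·(P/q) = (-2591.01) × (3.32/13343.7) = -0.64466…

-0.645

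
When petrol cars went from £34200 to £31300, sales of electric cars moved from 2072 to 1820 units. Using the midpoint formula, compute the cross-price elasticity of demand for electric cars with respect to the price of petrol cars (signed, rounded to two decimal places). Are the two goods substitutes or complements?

1.46; substitutes

%ΔQ_{electric cars} = (1820 − 2072)/avg = -252/1946 = -0.129496…
%ΔP_{petrol cars} = (31300 − 34200)/avg = -2900/32750 = -0.088549…
E_cross = (-252/1946) / (-2900/32750) = 1.4624…
E_cross > 0 ⇒ the goods are substitutes.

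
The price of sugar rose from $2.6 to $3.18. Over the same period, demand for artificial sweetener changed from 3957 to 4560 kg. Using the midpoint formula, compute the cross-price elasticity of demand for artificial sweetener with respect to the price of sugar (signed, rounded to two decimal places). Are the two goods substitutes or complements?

%ΔQ_{artificial sweetener} = (4560 − 3957)/avg = 603/4258.5 = 0.141599…
%ΔP_{sugar} = (3.18 − 2.6)/avg = 0.58/2.89 = 0.200692…
E_cross = (603/4258.5) / (0.58/2.89) = 0.7055…
E_cross > 0 ⇒ the goods are substitutes.

0.71; substitutes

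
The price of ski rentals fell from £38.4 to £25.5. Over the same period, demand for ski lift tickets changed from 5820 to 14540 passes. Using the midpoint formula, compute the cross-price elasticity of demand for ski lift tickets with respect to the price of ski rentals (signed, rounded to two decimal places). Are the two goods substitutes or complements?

%ΔQ_{ski lift tickets} = (14540 − 5820)/avg = 8720/10180 = 0.856581…
%ΔP_{ski rentals} = (25.5 − 38.4)/avg = -12.9/31.95 = -0.403755…
E_cross = (8720/10180) / (-12.9/31.95) = -2.1215…
E_cross < 0 ⇒ the goods are complements.

-2.12; complements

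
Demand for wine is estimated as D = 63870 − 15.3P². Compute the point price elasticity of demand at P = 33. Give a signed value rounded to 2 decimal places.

dD/dP = −2·15.3·P = -1009.8. At P = 33, D = 47208.3.
Ed = (dD/dP)·(P/D) = (-1009.8) × (33/47208.3) = -0.7058…

-0.71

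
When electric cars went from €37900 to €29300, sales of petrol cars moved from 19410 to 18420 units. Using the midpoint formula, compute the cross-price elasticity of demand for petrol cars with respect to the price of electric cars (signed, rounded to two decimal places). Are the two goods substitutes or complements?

0.20; substitutes

%ΔQ_{petrol cars} = (18420 − 19410)/avg = -990/18915 = -0.052339…
%ΔP_{electric cars} = (29300 − 37900)/avg = -8600/33600 = -0.255952…
E_cross = (-990/18915) / (-8600/33600) = 0.2044…
E_cross > 0 ⇒ the goods are substitutes.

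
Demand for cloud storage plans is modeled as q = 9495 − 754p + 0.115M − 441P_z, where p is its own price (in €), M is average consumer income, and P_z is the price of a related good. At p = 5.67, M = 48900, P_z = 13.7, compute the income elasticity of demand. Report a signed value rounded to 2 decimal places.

1.17

At the given values, q = 9495 − 754(5.67) + 0.115(48900) − 441(13.7) = 4801.62.
∂q/∂M = 0.115.
E = (0.115) × (48900/4801.62) = 1.1711…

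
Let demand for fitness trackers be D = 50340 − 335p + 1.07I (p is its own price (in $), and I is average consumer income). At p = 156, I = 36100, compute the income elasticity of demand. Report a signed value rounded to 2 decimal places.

1.05

At the given values, D = 50340 − 335(156) + 1.07(36100) = 36707.
∂D/∂I = 1.07.
E = (1.07) × (36100/36707) = 1.0523…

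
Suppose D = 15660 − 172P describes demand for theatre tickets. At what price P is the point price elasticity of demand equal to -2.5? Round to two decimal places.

65.03

Ed = −172P/(15660 − 172P). Set this equal to -2.5:
172P = 2.5·(15660 − 172P) ⇒ 172P(1 + 2.5) = 2.5·15660
P = 2.5·15660 / (172·3.5) = 65.0332…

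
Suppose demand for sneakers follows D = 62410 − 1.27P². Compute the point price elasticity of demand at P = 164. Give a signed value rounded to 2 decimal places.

dD/dP = −2·1.27·P = -416.56. At P = 164, D = 28252.08.
Ed = (dD/dP)·(P/D) = (-416.56) × (164/28252.08) = -2.4180…

-2.42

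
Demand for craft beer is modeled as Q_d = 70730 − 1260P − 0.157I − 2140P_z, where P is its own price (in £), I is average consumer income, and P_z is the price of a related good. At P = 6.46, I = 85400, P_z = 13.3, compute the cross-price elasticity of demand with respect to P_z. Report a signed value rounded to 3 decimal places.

-1.374

At the given values, Q_d = 70730 − 1260(6.46) − 0.157(85400) − 2140(13.3) = 20720.6.
∂Q_d/∂P_z = -2140.
E = (-2140) × (13.3/20720.6) = -1.37360…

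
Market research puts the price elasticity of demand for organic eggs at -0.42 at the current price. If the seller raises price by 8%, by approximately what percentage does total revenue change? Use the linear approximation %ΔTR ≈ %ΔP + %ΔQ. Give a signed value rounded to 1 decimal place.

%ΔQ ≈ Ed × %ΔP = (-0.42) × (+8%) = -3.3600%
%ΔTR ≈ %ΔP + %ΔQ = (+8%) + (-3.3600%) = +4.6400%

+4.6%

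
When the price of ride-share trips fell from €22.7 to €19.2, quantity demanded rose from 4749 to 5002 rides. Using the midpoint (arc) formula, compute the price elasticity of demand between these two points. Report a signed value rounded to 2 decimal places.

%ΔQ = (5002 − 4749) / [(4749 + 5002)/2] = 253/4875.5 = 0.051892…
%ΔP = (19.2 − 22.7) / [(22.7 + 19.2)/2] = -3.5/20.95 = -0.167064…
Arc Ed = %ΔQ / %ΔP = (253/4875.5) / (-3.5/20.95) = -0.3106…

-0.31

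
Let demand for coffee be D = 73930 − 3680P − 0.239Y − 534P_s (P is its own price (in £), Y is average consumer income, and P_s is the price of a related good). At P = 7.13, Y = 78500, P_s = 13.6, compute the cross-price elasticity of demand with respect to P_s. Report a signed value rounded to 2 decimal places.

At the given values, D = 73930 − 3680(7.13) − 0.239(78500) − 534(13.6) = 21667.7.
∂D/∂P_s = -534.
E = (-534) × (13.6/21667.7) = -0.3351…

-0.34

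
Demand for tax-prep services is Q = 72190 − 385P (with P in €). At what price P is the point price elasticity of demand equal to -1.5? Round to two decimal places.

Ed = −385P/(72190 − 385P). Set this equal to -1.5:
385P = 1.5·(72190 − 385P) ⇒ 385P(1 + 1.5) = 1.5·72190
P = 1.5·72190 / (385·2.5) = 112.5038…

112.50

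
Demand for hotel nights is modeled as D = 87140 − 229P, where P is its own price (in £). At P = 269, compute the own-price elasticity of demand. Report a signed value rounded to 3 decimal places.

At the given values, D = 87140 − 229(269) = 25539.
∂D/∂P = −229.
E = (-229) × (269/25539) = -2.41203…

-2.412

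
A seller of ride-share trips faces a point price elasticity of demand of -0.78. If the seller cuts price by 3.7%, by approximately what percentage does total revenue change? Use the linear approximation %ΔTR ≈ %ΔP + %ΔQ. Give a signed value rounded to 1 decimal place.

%ΔQ ≈ Ed × %ΔP = (-0.78) × (-3.7%) = +2.8860%
%ΔTR ≈ %ΔP + %ΔQ = (-3.7%) + (+2.8860%) = -0.8140%

-0.8%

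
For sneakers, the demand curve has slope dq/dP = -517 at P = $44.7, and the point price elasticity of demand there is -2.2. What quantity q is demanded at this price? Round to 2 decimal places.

Ed = (dq/dP)·(P/q) ⇒ q = (dq/dP)·P/Ed = (-517)·44.7/(-2.2) = 10504.5

10504.50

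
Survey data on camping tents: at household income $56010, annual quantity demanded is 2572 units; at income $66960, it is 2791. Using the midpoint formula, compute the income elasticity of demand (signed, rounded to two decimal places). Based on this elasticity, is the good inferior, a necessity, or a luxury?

%ΔQ = (2791 − 2572)/[( 2572 + 2791)/2] = 219/2681.5 = 0.081670…
%ΔIncome = (66960 − 56010)/[( 56010 + 66960)/2] = 10950/61485 = 0.178092…
E_income = (219/2681.5) / (10950/61485) = 0.4585…
0 < E_income < 1 ⇒ normal good, necessity.

0.46; necessity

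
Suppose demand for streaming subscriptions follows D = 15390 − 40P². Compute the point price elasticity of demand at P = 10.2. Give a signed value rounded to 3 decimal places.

-0.741

dD/dP = −2·40·P = -816. At P = 10.2, D = 11228.4.
Ed = (dD/dP)·(P/D) = (-816) × (10.2/11228.4) = -0.74126…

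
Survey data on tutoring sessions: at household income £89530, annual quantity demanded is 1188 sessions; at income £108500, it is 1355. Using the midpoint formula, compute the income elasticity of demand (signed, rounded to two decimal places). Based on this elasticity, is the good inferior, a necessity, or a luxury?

0.69; necessity

%ΔQ = (1355 − 1188)/[( 1188 + 1355)/2] = 167/1271.5 = 0.131340…
%ΔIncome = (108500 − 89530)/[( 89530 + 108500)/2] = 18970/99015 = 0.191587…
E_income = (167/1271.5) / (18970/99015) = 0.6855…
0 < E_income < 1 ⇒ normal good, necessity.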